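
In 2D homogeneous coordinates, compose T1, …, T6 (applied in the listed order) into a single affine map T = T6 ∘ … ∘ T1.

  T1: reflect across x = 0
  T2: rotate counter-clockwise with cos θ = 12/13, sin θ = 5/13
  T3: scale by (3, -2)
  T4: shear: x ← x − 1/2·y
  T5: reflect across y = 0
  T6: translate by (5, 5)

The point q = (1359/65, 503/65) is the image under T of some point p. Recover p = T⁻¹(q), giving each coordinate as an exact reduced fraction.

T1 = [-1 0 0; 0 1 0; 0 0 1]
T2·T1 = [-12/13 -5/13 0; -5/13 12/13 0; 0 0 1]
T3·…·T1 = [-36/13 -15/13 0; 10/13 -24/13 0; 0 0 1]
T4·…·T1 = [-41/13 -3/13 0; 10/13 -24/13 0; 0 0 1]
T5·…·T1 = [-41/13 -3/13 0; -10/13 24/13 0; 0 0 1]
T6·…·T1 = [-41/13 -3/13 5; -10/13 24/13 5; 0 0 1]
det M = -6; M⁻¹ = [-4/13 -1/26 45/26; -5/39 41/78 -155/78; 0 0 1]
M⁻¹ · (1359/65, 503/65)ᵀ = (-5, -3/5)ᵀ

p = (-5, -3/5)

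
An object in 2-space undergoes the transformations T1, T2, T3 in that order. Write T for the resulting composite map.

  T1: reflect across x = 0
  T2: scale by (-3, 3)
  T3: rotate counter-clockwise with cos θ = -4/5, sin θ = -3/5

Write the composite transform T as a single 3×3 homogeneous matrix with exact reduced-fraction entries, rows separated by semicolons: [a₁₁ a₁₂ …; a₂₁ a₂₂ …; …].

T = [-12/5 9/5 0; -9/5 -12/5 0; 0 0 1]

T1 = [-1 0 0; 0 1 0; 0 0 1]
T2·T1 = [3 0 0; 0 3 0; 0 0 1]
T3·…·T1 = [-12/5 9/5 0; -9/5 -12/5 0; 0 0 1]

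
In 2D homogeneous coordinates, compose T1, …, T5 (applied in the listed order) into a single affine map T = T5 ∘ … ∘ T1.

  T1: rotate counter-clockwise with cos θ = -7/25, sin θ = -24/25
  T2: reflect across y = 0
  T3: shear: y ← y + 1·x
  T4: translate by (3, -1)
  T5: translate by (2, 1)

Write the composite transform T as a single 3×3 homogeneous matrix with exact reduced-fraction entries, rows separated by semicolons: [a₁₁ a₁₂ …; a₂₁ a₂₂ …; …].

T1 = [-7/25 24/25 0; -24/25 -7/25 0; 0 0 1]
T2·T1 = [-7/25 24/25 0; 24/25 7/25 0; 0 0 1]
T3·…·T1 = [-7/25 24/25 0; 17/25 31/25 0; 0 0 1]
T4·…·T1 = [-7/25 24/25 3; 17/25 31/25 -1; 0 0 1]
T5·…·T1 = [-7/25 24/25 5; 17/25 31/25 0; 0 0 1]

T = [-7/25 24/25 5; 17/25 31/25 0; 0 0 1]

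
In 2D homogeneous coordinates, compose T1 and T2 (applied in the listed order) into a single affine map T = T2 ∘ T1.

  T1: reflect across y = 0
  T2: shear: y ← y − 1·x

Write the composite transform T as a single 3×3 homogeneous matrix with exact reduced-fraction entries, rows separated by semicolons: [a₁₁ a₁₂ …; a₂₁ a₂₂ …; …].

T = [1 0 0; -1 -1 0; 0 0 1]

T1 = [1 0 0; 0 -1 0; 0 0 1]
T2·T1 = [1 0 0; -1 -1 0; 0 0 1]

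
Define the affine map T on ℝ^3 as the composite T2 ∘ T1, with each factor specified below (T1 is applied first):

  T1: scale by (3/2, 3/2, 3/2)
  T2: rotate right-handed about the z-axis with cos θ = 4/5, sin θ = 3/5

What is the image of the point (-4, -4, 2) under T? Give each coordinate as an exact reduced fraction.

T(p) = (-6/5, -42/5, 3)

T1 scale by (3/2, 3/2, 3/2): (-4, -4, 2) → (-6, -6, 3)
T2 rotate right-handed about the z-axis with cos θ = 4/5, sin θ = 3/5: (-6, -6, 3) → (-6/5, -42/5, 3)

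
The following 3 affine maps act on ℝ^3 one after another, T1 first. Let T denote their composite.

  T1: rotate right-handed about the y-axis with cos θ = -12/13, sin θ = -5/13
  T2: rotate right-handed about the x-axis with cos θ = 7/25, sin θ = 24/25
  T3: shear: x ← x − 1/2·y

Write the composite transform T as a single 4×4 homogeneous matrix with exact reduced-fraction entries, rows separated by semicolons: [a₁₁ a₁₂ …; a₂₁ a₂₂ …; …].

T1 = [-12/13 0 -5/13 0; 0 1 0 0; 5/13 0 -12/13 0; 0 0 0 1]
T2·T1 = [-12/13 0 -5/13 0; -24/65 7/25 288/325 0; 7/65 24/25 -84/325 0; 0 0 0 1]
T3·…·T1 = [-48/65 -7/50 -269/325 0; -24/65 7/25 288/325 0; 7/65 24/25 -84/325 0; 0 0 0 1]

T = [-48/65 -7/50 -269/325 0; -24/65 7/25 288/325 0; 7/65 24/25 -84/325 0; 0 0 0 1]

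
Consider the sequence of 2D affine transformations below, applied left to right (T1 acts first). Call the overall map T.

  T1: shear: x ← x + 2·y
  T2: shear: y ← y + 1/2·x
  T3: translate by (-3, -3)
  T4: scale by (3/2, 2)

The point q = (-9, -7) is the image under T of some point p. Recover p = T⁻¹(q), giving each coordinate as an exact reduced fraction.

T1 = [1 2 0; 0 1 0; 0 0 1]
T2·T1 = [1 2 0; 1/2 2 0; 0 0 1]
T3·…·T1 = [1 2 -3; 1/2 2 -3; 0 0 1]
T4·…·T1 = [3/2 3 -9/2; 1 4 -6; 0 0 1]
det M = 3; M⁻¹ = [4/3 -1 0; -1/3 1/2 3/2; 0 0 1]
M⁻¹ · (-9, -7)ᵀ = (-5, 1)ᵀ

p = (-5, 1)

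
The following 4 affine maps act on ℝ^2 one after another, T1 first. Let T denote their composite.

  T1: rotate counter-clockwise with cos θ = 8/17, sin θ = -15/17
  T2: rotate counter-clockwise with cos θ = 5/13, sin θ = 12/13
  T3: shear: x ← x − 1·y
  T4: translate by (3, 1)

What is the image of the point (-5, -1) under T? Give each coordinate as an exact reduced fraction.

T1 rotate counter-clockwise with cos θ = 8/17, sin θ = -15/17: (-5, -1) → (-55/17, 67/17)
T2 rotate counter-clockwise with cos θ = 5/13, sin θ = 12/13: (-55/17, 67/17) → (-83/17, -25/17)
T3 shear: x ← x − 1·y: (-83/17, -25/17) → (-58/17, -25/17)
T4 translate by (3, 1): (-58/17, -25/17) → (-7/17, -8/17)

T(p) = (-7/17, -8/17)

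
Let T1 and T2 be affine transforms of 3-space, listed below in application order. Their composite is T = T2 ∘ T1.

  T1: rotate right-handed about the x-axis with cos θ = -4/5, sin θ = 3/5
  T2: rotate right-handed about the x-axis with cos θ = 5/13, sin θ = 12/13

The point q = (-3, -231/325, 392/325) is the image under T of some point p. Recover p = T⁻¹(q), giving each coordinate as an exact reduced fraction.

p = (-3, 0, -7/5)

T1 = [1 0 0 0; 0 -4/5 -3/5 0; 0 3/5 -4/5 0; 0 0 0 1]
T2·T1 = [1 0 0 0; 0 -56/65 33/65 0; 0 -33/65 -56/65 0; 0 0 0 1]
det M = 1; M⁻¹ = [1 0 0 0; 0 -56/65 -33/65 0; 0 33/65 -56/65 0; 0 0 0 1]
M⁻¹ · (-3, -231/325, 392/325)ᵀ = (-3, 0, -7/5)ᵀ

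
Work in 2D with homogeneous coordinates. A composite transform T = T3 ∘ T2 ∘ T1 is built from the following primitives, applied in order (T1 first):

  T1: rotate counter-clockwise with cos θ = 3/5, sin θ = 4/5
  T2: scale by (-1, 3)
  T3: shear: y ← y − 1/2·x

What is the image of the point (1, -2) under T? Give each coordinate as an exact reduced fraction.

T(p) = (-11/5, -1/10)

T1 rotate counter-clockwise with cos θ = 3/5, sin θ = 4/5: (1, -2) → (11/5, -2/5)
T2 scale by (-1, 3): (11/5, -2/5) → (-11/5, -6/5)
T3 shear: y ← y − 1/2·x: (-11/5, -6/5) → (-11/5, -1/10)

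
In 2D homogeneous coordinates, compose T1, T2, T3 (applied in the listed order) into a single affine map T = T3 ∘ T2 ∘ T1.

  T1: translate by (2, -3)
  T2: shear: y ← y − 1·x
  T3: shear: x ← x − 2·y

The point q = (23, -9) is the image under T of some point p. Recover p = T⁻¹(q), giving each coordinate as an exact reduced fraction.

T1 = [1 0 2; 0 1 -3; 0 0 1]
T2·T1 = [1 0 2; -1 1 -5; 0 0 1]
T3·…·T1 = [3 -2 12; -1 1 -5; 0 0 1]
det M = 1; M⁻¹ = [1 2 -2; 1 3 3; 0 0 1]
M⁻¹ · (23, -9)ᵀ = (3, -1)ᵀ

p = (3, -1)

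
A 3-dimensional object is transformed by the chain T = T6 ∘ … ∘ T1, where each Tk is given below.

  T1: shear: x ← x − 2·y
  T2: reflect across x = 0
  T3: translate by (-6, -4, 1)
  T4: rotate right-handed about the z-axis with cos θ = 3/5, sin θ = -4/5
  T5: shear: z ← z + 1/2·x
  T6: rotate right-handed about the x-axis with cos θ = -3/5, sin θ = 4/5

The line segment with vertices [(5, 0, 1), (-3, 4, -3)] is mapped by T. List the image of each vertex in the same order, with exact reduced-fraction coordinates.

image vertices: (-49/5, -38/25, 343/50), (3, 14/5, -29/10)

T1 shear: x ← x − 2·y: (5, 0, 1) → (5, 0, 1); (-3, 4, -3) → (-11, 4, -3)
T2 reflect across x = 0: (5, 0, 1) → (-5, 0, 1); (-11, 4, -3) → (11, 4, -3)
T3 translate by (-6, -4, 1): (-5, 0, 1) → (-11, -4, 2); (11, 4, -3) → (5, 0, -2)
T4 rotate right-handed about the z-axis with cos θ = 3/5, sin θ = -4/5: (-11, -4, 2) → (-49/5, 32/5, 2); (5, 0, -2) → (3, -4, -2)
T5 shear: z ← z + 1/2·x: (-49/5, 32/5, 2) → (-49/5, 32/5, -29/10); (3, -4, -2) → (3, -4, -1/2)
T6 rotate right-handed about the x-axis with cos θ = -3/5, sin θ = 4/5: (-49/5, 32/5, -29/10) → (-49/5, -38/25, 343/50); (3, -4, -1/2) → (3, 14/5, -29/10)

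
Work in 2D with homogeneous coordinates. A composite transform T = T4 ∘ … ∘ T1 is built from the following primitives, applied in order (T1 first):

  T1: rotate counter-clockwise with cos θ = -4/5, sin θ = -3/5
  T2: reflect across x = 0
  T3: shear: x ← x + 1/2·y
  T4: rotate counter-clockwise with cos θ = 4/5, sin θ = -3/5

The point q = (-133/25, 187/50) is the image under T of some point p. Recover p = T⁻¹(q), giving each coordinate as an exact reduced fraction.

T1 = [-4/5 3/5 0; -3/5 -4/5 0; 0 0 1]
T2·T1 = [4/5 -3/5 0; -3/5 -4/5 0; 0 0 1]
T3·…·T1 = [1/2 -1 0; -3/5 -4/5 0; 0 0 1]
T4·…·T1 = [1/25 -32/25 0; -39/50 -1/25 0; 0 0 1]
det M = -1; M⁻¹ = [1/25 -32/25 0; -39/50 -1/25 0; 0 0 1]
M⁻¹ · (-133/25, 187/50)ᵀ = (-5, 4)ᵀ

p = (-5, 4)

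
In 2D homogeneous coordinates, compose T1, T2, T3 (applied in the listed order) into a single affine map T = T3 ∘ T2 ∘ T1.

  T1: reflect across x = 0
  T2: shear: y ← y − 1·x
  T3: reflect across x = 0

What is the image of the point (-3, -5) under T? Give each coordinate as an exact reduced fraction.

T(p) = (-3, -8)

T1 reflect across x = 0: (-3, -5) → (3, -5)
T2 shear: y ← y − 1·x: (3, -5) → (3, -8)
T3 reflect across x = 0: (3, -8) → (-3, -8)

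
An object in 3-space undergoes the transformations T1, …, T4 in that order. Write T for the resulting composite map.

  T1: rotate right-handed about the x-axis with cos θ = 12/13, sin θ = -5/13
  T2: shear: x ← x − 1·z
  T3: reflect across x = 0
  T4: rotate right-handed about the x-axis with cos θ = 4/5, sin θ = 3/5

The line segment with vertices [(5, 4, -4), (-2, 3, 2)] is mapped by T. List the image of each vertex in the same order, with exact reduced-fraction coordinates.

T1 rotate right-handed about the x-axis with cos θ = 12/13, sin θ = -5/13: (5, 4, -4) → (5, 28/13, -68/13); (-2, 3, 2) → (-2, 46/13, 9/13)
T2 shear: x ← x − 1·z: (5, 28/13, -68/13) → (133/13, 28/13, -68/13); (-2, 46/13, 9/13) → (-35/13, 46/13, 9/13)
T3 reflect across x = 0: (133/13, 28/13, -68/13) → (-133/13, 28/13, -68/13); (-35/13, 46/13, 9/13) → (35/13, 46/13, 9/13)
T4 rotate right-handed about the x-axis with cos θ = 4/5, sin θ = 3/5: (-133/13, 28/13, -68/13) → (-133/13, 316/65, -188/65); (35/13, 46/13, 9/13) → (35/13, 157/65, 174/65)

image vertices: (-133/13, 316/65, -188/65), (35/13, 157/65, 174/65)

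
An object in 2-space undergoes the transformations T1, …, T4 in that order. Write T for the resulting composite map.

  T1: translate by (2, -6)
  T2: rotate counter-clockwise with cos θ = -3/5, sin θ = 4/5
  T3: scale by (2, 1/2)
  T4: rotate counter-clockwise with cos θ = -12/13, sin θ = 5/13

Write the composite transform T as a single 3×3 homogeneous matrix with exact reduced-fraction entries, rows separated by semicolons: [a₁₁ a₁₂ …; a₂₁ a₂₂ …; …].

T1 = [1 0 2; 0 1 -6; 0 0 1]
T2·T1 = [-3/5 -4/5 18/5; 4/5 -3/5 26/5; 0 0 1]
T3·…·T1 = [-6/5 -8/5 36/5; 2/5 -3/10 13/5; 0 0 1]
T4·…·T1 = [62/65 207/130 -497/65; -54/65 -22/65 24/65; 0 0 1]

T = [62/65 207/130 -497/65; -54/65 -22/65 24/65; 0 0 1]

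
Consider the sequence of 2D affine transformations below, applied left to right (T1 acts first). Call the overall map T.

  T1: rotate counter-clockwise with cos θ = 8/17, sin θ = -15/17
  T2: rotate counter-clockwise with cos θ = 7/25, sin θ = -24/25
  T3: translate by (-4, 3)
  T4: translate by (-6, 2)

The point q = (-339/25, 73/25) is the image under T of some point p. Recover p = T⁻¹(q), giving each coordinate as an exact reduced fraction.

p = (4, -1)

T1 = [8/17 15/17 0; -15/17 8/17 0; 0 0 1]
T2·T1 = [-304/425 297/425 0; -297/425 -304/425 0; 0 0 1]
T3·…·T1 = [-304/425 297/425 -4; -297/425 -304/425 3; 0 0 1]
T4·…·T1 = [-304/425 297/425 -10; -297/425 -304/425 5; 0 0 1]
det M = 1; M⁻¹ = [-304/425 -297/425 -311/85; 297/425 -304/425 898/85; 0 0 1]
M⁻¹ · (-339/25, 73/25)ᵀ = (4, -1)ᵀ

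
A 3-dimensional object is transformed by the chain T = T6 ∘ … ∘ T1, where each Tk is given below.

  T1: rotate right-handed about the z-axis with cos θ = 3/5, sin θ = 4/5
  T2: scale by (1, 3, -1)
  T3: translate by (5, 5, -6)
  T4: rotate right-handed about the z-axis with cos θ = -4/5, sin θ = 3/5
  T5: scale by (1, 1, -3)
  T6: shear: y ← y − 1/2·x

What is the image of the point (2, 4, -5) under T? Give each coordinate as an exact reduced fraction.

T(p) = (-63/5, -11/2, 3)

T1 rotate right-handed about the z-axis with cos θ = 3/5, sin θ = 4/5: (2, 4, -5) → (-2, 4, -5)
T2 scale by (1, 3, -1): (-2, 4, -5) → (-2, 12, 5)
T3 translate by (5, 5, -6): (-2, 12, 5) → (3, 17, -1)
T4 rotate right-handed about the z-axis with cos θ = -4/5, sin θ = 3/5: (3, 17, -1) → (-63/5, -59/5, -1)
T5 scale by (1, 1, -3): (-63/5, -59/5, -1) → (-63/5, -59/5, 3)
T6 shear: y ← y − 1/2·x: (-63/5, -59/5, 3) → (-63/5, -11/2, 3)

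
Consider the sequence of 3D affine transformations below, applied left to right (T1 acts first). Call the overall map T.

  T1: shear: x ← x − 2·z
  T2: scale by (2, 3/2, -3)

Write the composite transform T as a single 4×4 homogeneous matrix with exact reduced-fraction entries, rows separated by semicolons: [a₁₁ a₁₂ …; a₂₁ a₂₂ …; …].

T = [2 0 -4 0; 0 3/2 0 0; 0 0 -3 0; 0 0 0 1]

T1 = [1 0 -2 0; 0 1 0 0; 0 0 1 0; 0 0 0 1]
T2·T1 = [2 0 -4 0; 0 3/2 0 0; 0 0 -3 0; 0 0 0 1]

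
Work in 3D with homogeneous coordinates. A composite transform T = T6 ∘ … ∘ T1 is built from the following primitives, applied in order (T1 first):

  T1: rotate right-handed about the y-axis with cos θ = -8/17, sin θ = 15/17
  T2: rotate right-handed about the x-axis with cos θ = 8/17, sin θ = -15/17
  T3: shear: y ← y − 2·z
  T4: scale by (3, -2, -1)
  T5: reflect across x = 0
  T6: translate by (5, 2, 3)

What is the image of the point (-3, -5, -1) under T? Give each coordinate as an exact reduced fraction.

T(p) = (58/17, 7144/289, -832/289)

T1 rotate right-handed about the y-axis with cos θ = -8/17, sin θ = 15/17: (-3, -5, -1) → (9/17, -5, 53/17)
T2 rotate right-handed about the x-axis with cos θ = 8/17, sin θ = -15/17: (9/17, -5, 53/17) → (9/17, 115/289, 1699/289)
T3 shear: y ← y − 2·z: (9/17, 115/289, 1699/289) → (9/17, -3283/289, 1699/289)
T4 scale by (3, -2, -1): (9/17, -3283/289, 1699/289) → (27/17, 6566/289, -1699/289)
T5 reflect across x = 0: (27/17, 6566/289, -1699/289) → (-27/17, 6566/289, -1699/289)
T6 translate by (5, 2, 3): (-27/17, 6566/289, -1699/289) → (58/17, 7144/289, -832/289)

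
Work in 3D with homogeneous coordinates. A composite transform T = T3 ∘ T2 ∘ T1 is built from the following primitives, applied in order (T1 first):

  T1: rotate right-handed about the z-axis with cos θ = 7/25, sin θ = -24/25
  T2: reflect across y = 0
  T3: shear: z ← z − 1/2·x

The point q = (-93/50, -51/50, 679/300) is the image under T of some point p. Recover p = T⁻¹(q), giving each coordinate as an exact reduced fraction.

p = (-3/2, -3/2, 4/3)

T1 = [7/25 24/25 0 0; -24/25 7/25 0 0; 0 0 1 0; 0 0 0 1]
T2·T1 = [7/25 24/25 0 0; 24/25 -7/25 0 0; 0 0 1 0; 0 0 0 1]
T3·…·T1 = [7/25 24/25 0 0; 24/25 -7/25 0 0; -7/50 -12/25 1 0; 0 0 0 1]
det M = -1; M⁻¹ = [7/25 24/25 0 0; 24/25 -7/25 0 0; 1/2 0 1 0; 0 0 0 1]
M⁻¹ · (-93/50, -51/50, 679/300)ᵀ = (-3/2, -3/2, 4/3)ᵀ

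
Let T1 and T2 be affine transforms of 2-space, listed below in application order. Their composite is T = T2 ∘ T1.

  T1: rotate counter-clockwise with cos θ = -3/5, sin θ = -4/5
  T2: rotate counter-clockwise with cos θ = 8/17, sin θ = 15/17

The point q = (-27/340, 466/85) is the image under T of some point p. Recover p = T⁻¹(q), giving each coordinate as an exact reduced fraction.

T1 = [-3/5 4/5 0; -4/5 -3/5 0; 0 0 1]
T2·T1 = [36/85 77/85 0; -77/85 36/85 0; 0 0 1]
det M = 1; M⁻¹ = [36/85 -77/85 0; 77/85 36/85 0; 0 0 1]
M⁻¹ · (-27/340, 466/85)ᵀ = (-5, 9/4)ᵀ

p = (-5, 9/4)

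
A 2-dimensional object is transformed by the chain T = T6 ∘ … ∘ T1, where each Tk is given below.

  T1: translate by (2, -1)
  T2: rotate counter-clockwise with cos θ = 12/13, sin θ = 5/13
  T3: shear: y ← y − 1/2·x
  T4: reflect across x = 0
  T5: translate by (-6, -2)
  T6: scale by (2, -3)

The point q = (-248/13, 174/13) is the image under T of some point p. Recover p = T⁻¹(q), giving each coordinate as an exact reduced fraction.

p = (1, -1)

T1 = [1 0 2; 0 1 -1; 0 0 1]
T2·T1 = [12/13 -5/13 29/13; 5/13 12/13 -2/13; 0 0 1]
T3·…·T1 = [12/13 -5/13 29/13; -1/13 29/26 -33/26; 0 0 1]
T4·…·T1 = [-12/13 5/13 -29/13; -1/13 29/26 -33/26; 0 0 1]
T5·…·T1 = [-12/13 5/13 -107/13; -1/13 29/26 -85/26; 0 0 1]
T6·…·T1 = [-24/13 10/13 -214/13; 3/13 -87/26 255/26; 0 0 1]
det M = 6; M⁻¹ = [-29/52 -5/39 -103/13; -1/26 -4/13 31/13; 0 0 1]
M⁻¹ · (-248/13, 174/13)ᵀ = (1, -1)ᵀ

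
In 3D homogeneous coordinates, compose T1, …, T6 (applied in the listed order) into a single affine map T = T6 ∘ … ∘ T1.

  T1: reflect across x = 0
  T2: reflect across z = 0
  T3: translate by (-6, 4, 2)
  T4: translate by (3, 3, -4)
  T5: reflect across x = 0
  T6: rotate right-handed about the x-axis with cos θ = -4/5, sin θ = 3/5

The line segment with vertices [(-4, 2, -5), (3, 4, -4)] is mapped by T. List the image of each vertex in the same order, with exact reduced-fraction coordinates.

T1 reflect across x = 0: (-4, 2, -5) → (4, 2, -5); (3, 4, -4) → (-3, 4, -4)
T2 reflect across z = 0: (4, 2, -5) → (4, 2, 5); (-3, 4, -4) → (-3, 4, 4)
T3 translate by (-6, 4, 2): (4, 2, 5) → (-2, 6, 7); (-3, 4, 4) → (-9, 8, 6)
T4 translate by (3, 3, -4): (-2, 6, 7) → (1, 9, 3); (-9, 8, 6) → (-6, 11, 2)
T5 reflect across x = 0: (1, 9, 3) → (-1, 9, 3); (-6, 11, 2) → (6, 11, 2)
T6 rotate right-handed about the x-axis with cos θ = -4/5, sin θ = 3/5: (-1, 9, 3) → (-1, -9, 3); (6, 11, 2) → (6, -10, 5)

image vertices: (-1, -9, 3), (6, -10, 5)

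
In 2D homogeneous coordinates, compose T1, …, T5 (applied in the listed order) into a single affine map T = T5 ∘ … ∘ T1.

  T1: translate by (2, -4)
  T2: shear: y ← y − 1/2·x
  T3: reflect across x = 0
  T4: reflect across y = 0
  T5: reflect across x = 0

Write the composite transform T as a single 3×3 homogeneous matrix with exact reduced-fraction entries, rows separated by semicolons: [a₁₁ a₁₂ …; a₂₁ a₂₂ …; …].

T1 = [1 0 2; 0 1 -4; 0 0 1]
T2·T1 = [1 0 2; -1/2 1 -5; 0 0 1]
T3·…·T1 = [-1 0 -2; -1/2 1 -5; 0 0 1]
T4·…·T1 = [-1 0 -2; 1/2 -1 5; 0 0 1]
T5·…·T1 = [1 0 2; 1/2 -1 5; 0 0 1]

T = [1 0 2; 1/2 -1 5; 0 0 1]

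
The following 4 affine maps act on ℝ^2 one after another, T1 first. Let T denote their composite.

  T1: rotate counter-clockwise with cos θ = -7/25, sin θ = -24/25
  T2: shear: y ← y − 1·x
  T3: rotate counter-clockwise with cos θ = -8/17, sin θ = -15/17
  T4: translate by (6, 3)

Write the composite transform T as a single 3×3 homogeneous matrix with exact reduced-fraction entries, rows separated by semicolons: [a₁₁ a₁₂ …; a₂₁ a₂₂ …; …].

T1 = [-7/25 24/25 0; -24/25 -7/25 0; 0 0 1]
T2·T1 = [-7/25 24/25 0; -17/25 -31/25 0; 0 0 1]
T3·…·T1 = [-199/425 -657/425 0; 241/425 -112/425 0; 0 0 1]
T4·…·T1 = [-199/425 -657/425 6; 241/425 -112/425 3; 0 0 1]

T = [-199/425 -657/425 6; 241/425 -112/425 3; 0 0 1]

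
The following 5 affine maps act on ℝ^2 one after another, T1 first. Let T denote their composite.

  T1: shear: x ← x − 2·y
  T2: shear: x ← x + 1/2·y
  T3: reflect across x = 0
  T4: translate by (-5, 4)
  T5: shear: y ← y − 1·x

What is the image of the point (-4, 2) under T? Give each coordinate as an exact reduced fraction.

T1 shear: x ← x − 2·y: (-4, 2) → (-8, 2)
T2 shear: x ← x + 1/2·y: (-8, 2) → (-7, 2)
T3 reflect across x = 0: (-7, 2) → (7, 2)
T4 translate by (-5, 4): (7, 2) → (2, 6)
T5 shear: y ← y − 1·x: (2, 6) → (2, 4)

T(p) = (2, 4)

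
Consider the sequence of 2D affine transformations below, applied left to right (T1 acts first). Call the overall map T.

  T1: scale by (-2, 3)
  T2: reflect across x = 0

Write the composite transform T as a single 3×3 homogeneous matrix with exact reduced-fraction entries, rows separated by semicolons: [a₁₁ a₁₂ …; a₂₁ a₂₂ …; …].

T = [2 0 0; 0 3 0; 0 0 1]

T1 = [-2 0 0; 0 3 0; 0 0 1]
T2·T1 = [2 0 0; 0 3 0; 0 0 1]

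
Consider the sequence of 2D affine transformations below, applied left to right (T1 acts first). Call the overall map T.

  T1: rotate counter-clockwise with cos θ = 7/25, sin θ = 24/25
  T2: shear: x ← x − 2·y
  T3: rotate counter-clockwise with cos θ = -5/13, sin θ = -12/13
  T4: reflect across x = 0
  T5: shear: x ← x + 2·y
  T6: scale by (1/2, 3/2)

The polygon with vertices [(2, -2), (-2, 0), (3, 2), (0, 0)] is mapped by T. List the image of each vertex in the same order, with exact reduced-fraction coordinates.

T1 rotate counter-clockwise with cos θ = 7/25, sin θ = 24/25: (2, -2) → (62/25, 34/25); (-2, 0) → (-14/25, -48/25); (3, 2) → (-27/25, 86/25); (0, 0) → (0, 0)
T2 shear: x ← x − 2·y: (62/25, 34/25) → (-6/25, 34/25); (-14/25, -48/25) → (82/25, -48/25); (-27/25, 86/25) → (-199/25, 86/25); (0, 0) → (0, 0)
T3 rotate counter-clockwise with cos θ = -5/13, sin θ = -12/13: (-6/25, 34/25) → (438/325, -98/325); (82/25, -48/25) → (-986/325, -744/325); (-199/25, 86/25) → (2027/325, 1958/325); (0, 0) → (0, 0)
T4 reflect across x = 0: (438/325, -98/325) → (-438/325, -98/325); (-986/325, -744/325) → (986/325, -744/325); (2027/325, 1958/325) → (-2027/325, 1958/325); (0, 0) → (0, 0)
T5 shear: x ← x + 2·y: (-438/325, -98/325) → (-634/325, -98/325); (986/325, -744/325) → (-502/325, -744/325); (-2027/325, 1958/325) → (1889/325, 1958/325); (0, 0) → (0, 0)
T6 scale by (1/2, 3/2): (-634/325, -98/325) → (-317/325, -147/325); (-502/325, -744/325) → (-251/325, -1116/325); (1889/325, 1958/325) → (1889/650, 2937/325); (0, 0) → (0, 0)

image vertices: (-317/325, -147/325), (-251/325, -1116/325), (1889/650, 2937/325), (0, 0)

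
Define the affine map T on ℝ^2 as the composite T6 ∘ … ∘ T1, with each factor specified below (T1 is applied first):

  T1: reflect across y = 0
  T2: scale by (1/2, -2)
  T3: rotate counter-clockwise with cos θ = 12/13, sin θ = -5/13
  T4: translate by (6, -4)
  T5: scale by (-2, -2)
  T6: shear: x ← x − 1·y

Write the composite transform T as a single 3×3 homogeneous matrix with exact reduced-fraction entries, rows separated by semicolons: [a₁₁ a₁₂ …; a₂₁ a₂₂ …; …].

T = [-17/13 28/13 -20; 5/13 -48/13 8; 0 0 1]

T1 = [1 0 0; 0 -1 0; 0 0 1]
T2·T1 = [1/2 0 0; 0 2 0; 0 0 1]
T3·…·T1 = [6/13 10/13 0; -5/26 24/13 0; 0 0 1]
T4·…·T1 = [6/13 10/13 6; -5/26 24/13 -4; 0 0 1]
T5·…·T1 = [-12/13 -20/13 -12; 5/13 -48/13 8; 0 0 1]
T6·…·T1 = [-17/13 28/13 -20; 5/13 -48/13 8; 0 0 1]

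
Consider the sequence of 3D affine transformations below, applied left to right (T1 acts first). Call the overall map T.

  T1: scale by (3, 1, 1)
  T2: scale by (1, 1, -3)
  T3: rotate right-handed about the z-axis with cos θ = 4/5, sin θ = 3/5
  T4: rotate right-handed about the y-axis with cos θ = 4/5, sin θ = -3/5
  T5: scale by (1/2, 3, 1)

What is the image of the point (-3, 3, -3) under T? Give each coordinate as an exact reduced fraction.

T1 scale by (3, 1, 1): (-3, 3, -3) → (-9, 3, -3)
T2 scale by (1, 1, -3): (-9, 3, -3) → (-9, 3, 9)
T3 rotate right-handed about the z-axis with cos θ = 4/5, sin θ = 3/5: (-9, 3, 9) → (-9, -3, 9)
T4 rotate right-handed about the y-axis with cos θ = 4/5, sin θ = -3/5: (-9, -3, 9) → (-63/5, -3, 9/5)
T5 scale by (1/2, 3, 1): (-63/5, -3, 9/5) → (-63/10, -9, 9/5)

T(p) = (-63/10, -9, 9/5)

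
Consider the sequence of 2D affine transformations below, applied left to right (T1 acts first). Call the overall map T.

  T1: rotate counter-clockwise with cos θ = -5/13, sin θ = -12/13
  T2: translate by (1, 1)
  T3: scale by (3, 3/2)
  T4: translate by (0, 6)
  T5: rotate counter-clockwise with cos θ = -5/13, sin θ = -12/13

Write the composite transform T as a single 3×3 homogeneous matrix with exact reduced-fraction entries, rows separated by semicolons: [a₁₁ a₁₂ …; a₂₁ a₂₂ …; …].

T1 = [-5/13 12/13 0; -12/13 -5/13 0; 0 0 1]
T2·T1 = [-5/13 12/13 1; -12/13 -5/13 1; 0 0 1]
T3·…·T1 = [-15/13 36/13 3; -18/13 -15/26 3/2; 0 0 1]
T4·…·T1 = [-15/13 36/13 3; -18/13 -15/26 15/2; 0 0 1]
T5·…·T1 = [-141/169 -270/169 75/13; 270/169 -789/338 -147/26; 0 0 1]

T = [-141/169 -270/169 75/13; 270/169 -789/338 -147/26; 0 0 1]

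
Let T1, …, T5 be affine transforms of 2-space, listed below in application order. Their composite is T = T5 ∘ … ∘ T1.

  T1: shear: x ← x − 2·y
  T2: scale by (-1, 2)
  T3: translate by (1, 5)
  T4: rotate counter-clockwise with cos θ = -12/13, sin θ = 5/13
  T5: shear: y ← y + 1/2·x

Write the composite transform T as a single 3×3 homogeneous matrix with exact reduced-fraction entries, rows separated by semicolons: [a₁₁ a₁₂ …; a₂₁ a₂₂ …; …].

T = [12/13 -34/13 -37/13; 1/13 -31/13 -147/26; 0 0 1]

T1 = [1 -2 0; 0 1 0; 0 0 1]
T2·T1 = [-1 2 0; 0 2 0; 0 0 1]
T3·…·T1 = [-1 2 1; 0 2 5; 0 0 1]
T4·…·T1 = [12/13 -34/13 -37/13; -5/13 -14/13 -55/13; 0 0 1]
T5·…·T1 = [12/13 -34/13 -37/13; 1/13 -31/13 -147/26; 0 0 1]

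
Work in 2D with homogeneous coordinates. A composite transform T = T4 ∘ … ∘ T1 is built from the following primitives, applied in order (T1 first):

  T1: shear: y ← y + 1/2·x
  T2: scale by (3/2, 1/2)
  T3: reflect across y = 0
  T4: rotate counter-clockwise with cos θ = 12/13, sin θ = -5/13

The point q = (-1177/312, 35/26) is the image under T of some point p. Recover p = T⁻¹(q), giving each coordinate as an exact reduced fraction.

p = (-8/3, 7/4)

T1 = [1 0 0; 1/2 1 0; 0 0 1]
T2·T1 = [3/2 0 0; 1/4 1/2 0; 0 0 1]
T3·…·T1 = [3/2 0 0; -1/4 -1/2 0; 0 0 1]
T4·…·T1 = [67/52 -5/26 0; -21/26 -6/13 0; 0 0 1]
det M = -3/4; M⁻¹ = [8/13 -10/39 0; -14/13 -67/39 0; 0 0 1]
M⁻¹ · (-1177/312, 35/26)ᵀ = (-8/3, 7/4)ᵀ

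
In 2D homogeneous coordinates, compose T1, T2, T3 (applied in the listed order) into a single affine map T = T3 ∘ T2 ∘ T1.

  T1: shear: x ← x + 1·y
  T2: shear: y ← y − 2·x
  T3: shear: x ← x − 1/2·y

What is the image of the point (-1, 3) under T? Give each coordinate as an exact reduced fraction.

T(p) = (5/2, -1)

T1 shear: x ← x + 1·y: (-1, 3) → (2, 3)
T2 shear: y ← y − 2·x: (2, 3) → (2, -1)
T3 shear: x ← x − 1/2·y: (2, -1) → (5/2, -1)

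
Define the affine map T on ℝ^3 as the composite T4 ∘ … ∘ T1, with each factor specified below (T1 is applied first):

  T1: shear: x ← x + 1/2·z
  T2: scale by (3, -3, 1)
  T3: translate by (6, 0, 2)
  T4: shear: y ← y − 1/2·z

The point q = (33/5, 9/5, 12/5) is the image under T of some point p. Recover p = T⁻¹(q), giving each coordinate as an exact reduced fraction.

T1 = [1 0 1/2 0; 0 1 0 0; 0 0 1 0; 0 0 0 1]
T2·T1 = [3 0 3/2 0; 0 -3 0 0; 0 0 1 0; 0 0 0 1]
T3·…·T1 = [3 0 3/2 6; 0 -3 0 0; 0 0 1 2; 0 0 0 1]
T4·…·T1 = [3 0 3/2 6; 0 -3 -1/2 -1; 0 0 1 2; 0 0 0 1]
det M = -9; M⁻¹ = [1/3 0 -1/2 -1; 0 -1/3 -1/6 0; 0 0 1 -2; 0 0 0 1]
M⁻¹ · (33/5, 9/5, 12/5)ᵀ = (0, -1, 2/5)ᵀ

p = (0, -1, 2/5)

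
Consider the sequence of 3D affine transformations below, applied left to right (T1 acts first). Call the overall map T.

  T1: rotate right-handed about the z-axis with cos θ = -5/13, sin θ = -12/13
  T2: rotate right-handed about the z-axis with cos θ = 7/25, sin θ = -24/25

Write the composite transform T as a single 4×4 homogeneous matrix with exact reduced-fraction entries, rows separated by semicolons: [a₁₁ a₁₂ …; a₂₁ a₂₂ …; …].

T1 = [-5/13 12/13 0 0; -12/13 -5/13 0 0; 0 0 1 0; 0 0 0 1]
T2·T1 = [-323/325 -36/325 0 0; 36/325 -323/325 0 0; 0 0 1 0; 0 0 0 1]

T = [-323/325 -36/325 0 0; 36/325 -323/325 0 0; 0 0 1 0; 0 0 0 1]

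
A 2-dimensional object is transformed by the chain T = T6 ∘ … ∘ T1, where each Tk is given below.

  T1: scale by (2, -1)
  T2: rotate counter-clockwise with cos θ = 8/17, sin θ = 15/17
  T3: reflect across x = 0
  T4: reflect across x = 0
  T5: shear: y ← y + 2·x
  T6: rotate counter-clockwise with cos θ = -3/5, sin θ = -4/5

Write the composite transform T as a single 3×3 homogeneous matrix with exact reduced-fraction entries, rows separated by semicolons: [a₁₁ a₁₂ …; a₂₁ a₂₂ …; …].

T = [40/17 43/85 0; -50/17 -126/85 0; 0 0 1]

T1 = [2 0 0; 0 -1 0; 0 0 1]
T2·T1 = [16/17 15/17 0; 30/17 -8/17 0; 0 0 1]
T3·…·T1 = [-16/17 -15/17 0; 30/17 -8/17 0; 0 0 1]
T4·…·T1 = [16/17 15/17 0; 30/17 -8/17 0; 0 0 1]
T5·…·T1 = [16/17 15/17 0; 62/17 22/17 0; 0 0 1]
T6·…·T1 = [40/17 43/85 0; -50/17 -126/85 0; 0 0 1]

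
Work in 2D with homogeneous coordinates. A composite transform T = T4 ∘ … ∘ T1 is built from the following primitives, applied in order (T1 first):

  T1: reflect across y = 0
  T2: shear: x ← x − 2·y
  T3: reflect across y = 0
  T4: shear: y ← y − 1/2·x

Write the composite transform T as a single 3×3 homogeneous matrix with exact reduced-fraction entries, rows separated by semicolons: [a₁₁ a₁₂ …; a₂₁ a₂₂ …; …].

T1 = [1 0 0; 0 -1 0; 0 0 1]
T2·T1 = [1 2 0; 0 -1 0; 0 0 1]
T3·…·T1 = [1 2 0; 0 1 0; 0 0 1]
T4·…·T1 = [1 2 0; -1/2 0 0; 0 0 1]

T = [1 2 0; -1/2 0 0; 0 0 1]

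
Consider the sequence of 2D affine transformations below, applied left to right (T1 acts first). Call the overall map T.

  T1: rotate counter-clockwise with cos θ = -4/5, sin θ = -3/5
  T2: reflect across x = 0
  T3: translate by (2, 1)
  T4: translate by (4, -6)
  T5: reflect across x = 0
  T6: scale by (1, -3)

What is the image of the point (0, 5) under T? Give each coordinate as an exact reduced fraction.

T1 rotate counter-clockwise with cos θ = -4/5, sin θ = -3/5: (0, 5) → (3, -4)
T2 reflect across x = 0: (3, -4) → (-3, -4)
T3 translate by (2, 1): (-3, -4) → (-1, -3)
T4 translate by (4, -6): (-1, -3) → (3, -9)
T5 reflect across x = 0: (3, -9) → (-3, -9)
T6 scale by (1, -3): (-3, -9) → (-3, 27)

T(p) = (-3, 27)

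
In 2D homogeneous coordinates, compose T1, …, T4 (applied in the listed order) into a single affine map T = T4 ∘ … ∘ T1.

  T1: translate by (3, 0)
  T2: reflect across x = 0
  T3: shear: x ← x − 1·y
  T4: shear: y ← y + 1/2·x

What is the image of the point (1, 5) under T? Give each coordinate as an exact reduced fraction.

T1 translate by (3, 0): (1, 5) → (4, 5)
T2 reflect across x = 0: (4, 5) → (-4, 5)
T3 shear: x ← x − 1·y: (-4, 5) → (-9, 5)
T4 shear: y ← y + 1/2·x: (-9, 5) → (-9, 1/2)

T(p) = (-9, 1/2)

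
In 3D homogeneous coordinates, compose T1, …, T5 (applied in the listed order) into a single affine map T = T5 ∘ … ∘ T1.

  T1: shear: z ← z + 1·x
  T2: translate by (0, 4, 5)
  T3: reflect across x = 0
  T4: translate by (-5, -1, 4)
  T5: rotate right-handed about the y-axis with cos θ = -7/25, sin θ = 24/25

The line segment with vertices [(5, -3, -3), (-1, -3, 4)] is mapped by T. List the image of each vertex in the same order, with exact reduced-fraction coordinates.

image vertices: (334/25, 0, 163/25), (316/25, 0, 12/25)

T1 shear: z ← z + 1·x: (5, -3, -3) → (5, -3, 2); (-1, -3, 4) → (-1, -3, 3)
T2 translate by (0, 4, 5): (5, -3, 2) → (5, 1, 7); (-1, -3, 3) → (-1, 1, 8)
T3 reflect across x = 0: (5, 1, 7) → (-5, 1, 7); (-1, 1, 8) → (1, 1, 8)
T4 translate by (-5, -1, 4): (-5, 1, 7) → (-10, 0, 11); (1, 1, 8) → (-4, 0, 12)
T5 rotate right-handed about the y-axis with cos θ = -7/25, sin θ = 24/25: (-10, 0, 11) → (334/25, 0, 163/25); (-4, 0, 12) → (316/25, 0, 12/25)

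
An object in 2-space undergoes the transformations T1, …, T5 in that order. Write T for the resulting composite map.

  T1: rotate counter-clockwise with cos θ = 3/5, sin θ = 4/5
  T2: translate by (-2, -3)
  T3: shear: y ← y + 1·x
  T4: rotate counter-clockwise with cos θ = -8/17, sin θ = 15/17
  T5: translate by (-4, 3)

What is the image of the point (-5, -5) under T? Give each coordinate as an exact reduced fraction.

T(p) = (105/17, 124/17)

T1 rotate counter-clockwise with cos θ = 3/5, sin θ = 4/5: (-5, -5) → (1, -7)
T2 translate by (-2, -3): (1, -7) → (-1, -10)
T3 shear: y ← y + 1·x: (-1, -10) → (-1, -11)
T4 rotate counter-clockwise with cos θ = -8/17, sin θ = 15/17: (-1, -11) → (173/17, 73/17)
T5 translate by (-4, 3): (173/17, 73/17) → (105/17, 124/17)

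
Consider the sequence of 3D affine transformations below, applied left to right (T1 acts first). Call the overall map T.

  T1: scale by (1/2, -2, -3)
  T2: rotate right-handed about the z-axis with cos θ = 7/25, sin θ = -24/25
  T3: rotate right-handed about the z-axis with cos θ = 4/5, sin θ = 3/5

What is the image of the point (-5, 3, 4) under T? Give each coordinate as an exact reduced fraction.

T(p) = (-28/5, -33/10, -12)

T1 scale by (1/2, -2, -3): (-5, 3, 4) → (-5/2, -6, -12)
T2 rotate right-handed about the z-axis with cos θ = 7/25, sin θ = -24/25: (-5/2, -6, -12) → (-323/50, 18/25, -12)
T3 rotate right-handed about the z-axis with cos θ = 4/5, sin θ = 3/5: (-323/50, 18/25, -12) → (-28/5, -33/10, -12)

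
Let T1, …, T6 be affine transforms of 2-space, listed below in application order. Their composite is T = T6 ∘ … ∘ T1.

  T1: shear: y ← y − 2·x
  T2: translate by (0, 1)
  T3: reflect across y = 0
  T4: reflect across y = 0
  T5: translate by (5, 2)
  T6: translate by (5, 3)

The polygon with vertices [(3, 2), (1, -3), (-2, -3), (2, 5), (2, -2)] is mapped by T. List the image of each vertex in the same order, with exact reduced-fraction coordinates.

T1 shear: y ← y − 2·x: (3, 2) → (3, -4); (1, -3) → (1, -5); (-2, -3) → (-2, 1); (2, 5) → (2, 1); (2, -2) → (2, -6)
T2 translate by (0, 1): (3, -4) → (3, -3); (1, -5) → (1, -4); (-2, 1) → (-2, 2); (2, 1) → (2, 2); (2, -6) → (2, -5)
T3 reflect across y = 0: (3, -3) → (3, 3); (1, -4) → (1, 4); (-2, 2) → (-2, -2); (2, 2) → (2, -2); (2, -5) → (2, 5)
T4 reflect across y = 0: (3, 3) → (3, -3); (1, 4) → (1, -4); (-2, -2) → (-2, 2); (2, -2) → (2, 2); (2, 5) → (2, -5)
T5 translate by (5, 2): (3, -3) → (8, -1); (1, -4) → (6, -2); (-2, 2) → (3, 4); (2, 2) → (7, 4); (2, -5) → (7, -3)
T6 translate by (5, 3): (8, -1) → (13, 2); (6, -2) → (11, 1); (3, 4) → (8, 7); (7, 4) → (12, 7); (7, -3) → (12, 0)

image vertices: (13, 2), (11, 1), (8, 7), (12, 7), (12, 0)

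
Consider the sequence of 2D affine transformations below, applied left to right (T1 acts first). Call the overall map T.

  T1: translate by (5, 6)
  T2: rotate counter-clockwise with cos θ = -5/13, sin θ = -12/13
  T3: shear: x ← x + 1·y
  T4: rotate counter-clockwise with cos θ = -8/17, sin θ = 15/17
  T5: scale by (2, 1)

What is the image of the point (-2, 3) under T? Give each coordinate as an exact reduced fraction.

T(p) = (2238/221, 828/221)

T1 translate by (5, 6): (-2, 3) → (3, 9)
T2 rotate counter-clockwise with cos θ = -5/13, sin θ = -12/13: (3, 9) → (93/13, -81/13)
T3 shear: x ← x + 1·y: (93/13, -81/13) → (12/13, -81/13)
T4 rotate counter-clockwise with cos θ = -8/17, sin θ = 15/17: (12/13, -81/13) → (1119/221, 828/221)
T5 scale by (2, 1): (1119/221, 828/221) → (2238/221, 828/221)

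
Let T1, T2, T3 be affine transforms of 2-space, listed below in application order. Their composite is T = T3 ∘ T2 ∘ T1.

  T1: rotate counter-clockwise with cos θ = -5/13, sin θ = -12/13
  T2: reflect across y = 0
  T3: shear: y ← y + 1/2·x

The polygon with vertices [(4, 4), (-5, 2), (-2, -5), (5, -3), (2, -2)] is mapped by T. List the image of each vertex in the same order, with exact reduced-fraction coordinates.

T1 rotate counter-clockwise with cos θ = -5/13, sin θ = -12/13: (4, 4) → (28/13, -68/13); (-5, 2) → (49/13, 50/13); (-2, -5) → (-50/13, 49/13); (5, -3) → (-61/13, -45/13); (2, -2) → (-34/13, -14/13)
T2 reflect across y = 0: (28/13, -68/13) → (28/13, 68/13); (49/13, 50/13) → (49/13, -50/13); (-50/13, 49/13) → (-50/13, -49/13); (-61/13, -45/13) → (-61/13, 45/13); (-34/13, -14/13) → (-34/13, 14/13)
T3 shear: y ← y + 1/2·x: (28/13, 68/13) → (28/13, 82/13); (49/13, -50/13) → (49/13, -51/26); (-50/13, -49/13) → (-50/13, -74/13); (-61/13, 45/13) → (-61/13, 29/26); (-34/13, 14/13) → (-34/13, -3/13)

image vertices: (28/13, 82/13), (49/13, -51/26), (-50/13, -74/13), (-61/13, 29/26), (-34/13, -3/13)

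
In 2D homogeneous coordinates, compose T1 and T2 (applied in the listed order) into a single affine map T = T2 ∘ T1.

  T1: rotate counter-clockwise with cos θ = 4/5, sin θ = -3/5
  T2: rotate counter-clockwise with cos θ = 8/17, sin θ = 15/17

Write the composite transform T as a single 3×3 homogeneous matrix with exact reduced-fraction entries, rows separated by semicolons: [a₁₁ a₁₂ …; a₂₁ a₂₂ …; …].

T1 = [4/5 3/5 0; -3/5 4/5 0; 0 0 1]
T2·T1 = [77/85 -36/85 0; 36/85 77/85 0; 0 0 1]

T = [77/85 -36/85 0; 36/85 77/85 0; 0 0 1]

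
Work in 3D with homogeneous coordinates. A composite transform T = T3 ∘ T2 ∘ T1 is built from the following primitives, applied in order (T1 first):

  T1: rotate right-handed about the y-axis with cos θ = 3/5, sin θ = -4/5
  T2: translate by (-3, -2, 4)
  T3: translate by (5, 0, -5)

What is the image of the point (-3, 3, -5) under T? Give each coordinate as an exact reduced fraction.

T1 rotate right-handed about the y-axis with cos θ = 3/5, sin θ = -4/5: (-3, 3, -5) → (11/5, 3, -27/5)
T2 translate by (-3, -2, 4): (11/5, 3, -27/5) → (-4/5, 1, -7/5)
T3 translate by (5, 0, -5): (-4/5, 1, -7/5) → (21/5, 1, -32/5)

T(p) = (21/5, 1, -32/5)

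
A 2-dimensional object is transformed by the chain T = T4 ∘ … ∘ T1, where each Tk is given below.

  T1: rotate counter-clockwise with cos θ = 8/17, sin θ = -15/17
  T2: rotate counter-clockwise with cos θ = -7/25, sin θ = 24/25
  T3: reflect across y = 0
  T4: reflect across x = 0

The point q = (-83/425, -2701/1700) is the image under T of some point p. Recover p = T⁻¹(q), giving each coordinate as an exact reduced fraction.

p = (5/4, 1)

T1 = [8/17 15/17 0; -15/17 8/17 0; 0 0 1]
T2·T1 = [304/425 -297/425 0; 297/425 304/425 0; 0 0 1]
T3·…·T1 = [304/425 -297/425 0; -297/425 -304/425 0; 0 0 1]
T4·…·T1 = [-304/425 297/425 0; -297/425 -304/425 0; 0 0 1]
det M = 1; M⁻¹ = [-304/425 -297/425 0; 297/425 -304/425 0; 0 0 1]
M⁻¹ · (-83/425, -2701/1700)ᵀ = (5/4, 1)ᵀ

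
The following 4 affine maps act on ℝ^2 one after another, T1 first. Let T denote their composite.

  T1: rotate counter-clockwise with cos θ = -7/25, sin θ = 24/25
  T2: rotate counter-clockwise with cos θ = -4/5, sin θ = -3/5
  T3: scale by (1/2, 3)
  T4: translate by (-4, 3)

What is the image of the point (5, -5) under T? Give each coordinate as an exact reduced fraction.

T(p) = (-7/2, -18)

T1 rotate counter-clockwise with cos θ = -7/25, sin θ = 24/25: (5, -5) → (17/5, 31/5)
T2 rotate counter-clockwise with cos θ = -4/5, sin θ = -3/5: (17/5, 31/5) → (1, -7)
T3 scale by (1/2, 3): (1, -7) → (1/2, -21)
T4 translate by (-4, 3): (1/2, -21) → (-7/2, -18)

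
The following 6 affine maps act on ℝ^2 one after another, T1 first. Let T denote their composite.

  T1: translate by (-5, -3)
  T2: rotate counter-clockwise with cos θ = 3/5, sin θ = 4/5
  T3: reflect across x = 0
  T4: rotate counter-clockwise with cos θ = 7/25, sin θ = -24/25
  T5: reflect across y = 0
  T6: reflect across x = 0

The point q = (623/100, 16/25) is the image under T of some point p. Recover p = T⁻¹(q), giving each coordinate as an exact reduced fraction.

p = (3/4, -8/5)

T1 = [1 0 -5; 0 1 -3; 0 0 1]
T2·T1 = [3/5 -4/5 -3/5; 4/5 3/5 -29/5; 0 0 1]
T3·…·T1 = [-3/5 4/5 3/5; 4/5 3/5 -29/5; 0 0 1]
T4·…·T1 = [3/5 4/5 -27/5; 4/5 -3/5 -11/5; 0 0 1]
T5·…·T1 = [3/5 4/5 -27/5; -4/5 3/5 11/5; 0 0 1]
T6·…·T1 = [-3/5 -4/5 27/5; -4/5 3/5 11/5; 0 0 1]
det M = -1; M⁻¹ = [-3/5 -4/5 5; -4/5 3/5 3; 0 0 1]
M⁻¹ · (623/100, 16/25)ᵀ = (3/4, -8/5)ᵀ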